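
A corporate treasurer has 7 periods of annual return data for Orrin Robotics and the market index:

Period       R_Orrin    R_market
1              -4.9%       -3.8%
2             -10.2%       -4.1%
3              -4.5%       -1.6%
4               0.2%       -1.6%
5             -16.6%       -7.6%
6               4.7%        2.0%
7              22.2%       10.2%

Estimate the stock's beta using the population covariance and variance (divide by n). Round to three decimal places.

2.146

Mean R_i = (-4.9 − 10.2 − 4.5 + 0.2 − 16.6 + 4.7 + 22.2) / 7 = -1.3000%
Mean R_m = (-3.8 − 4.1 − 1.6 − 1.6 − 7.6 + 2.0 + 10.2) / 7 = -0.9286%
Σ(R_i − R̄_i)(R_m − R̄_m) = 420.8700  ⇒  Cov = 420.8700 / 7 = 60.1243
Σ(R_m − R̄_m)² = 196.1343  ⇒  Var(R_m) = 196.1343 / 7 = 28.0192
β = Cov / Var(R_m) = 60.1243 / 28.0192 = 2.1458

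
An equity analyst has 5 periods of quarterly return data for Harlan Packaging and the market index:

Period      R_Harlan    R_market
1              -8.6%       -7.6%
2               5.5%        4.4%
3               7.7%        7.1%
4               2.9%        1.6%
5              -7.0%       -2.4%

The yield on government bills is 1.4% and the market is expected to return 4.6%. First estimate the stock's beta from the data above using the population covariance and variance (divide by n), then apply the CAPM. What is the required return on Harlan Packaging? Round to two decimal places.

5.35%

Mean R_i = (-8.6 + 5.5 + 7.7 + 2.9 − 7.0) / 5 = 0.1000%
Mean R_m = (-7.6 + 4.4 + 7.1 + 1.6 − 2.4) / 5 = 0.6200%
Σ(R_i − R̄_i)(R_m − R̄_m) = 165.3600  ⇒  Cov = 165.3600 / 5 = 33.0720
Σ(R_m − R̄_m)² = 133.9280  ⇒  Var(R_m) = 133.9280 / 5 = 26.7856
β = Cov / Var(R_m) = 33.0720 / 26.7856 = 1.2347
MRP = 4.6% − 1.4% = 3.20%
E(R) = R_f + β × MRP = 1.4% + 1.2347 × 3.2% = 5.35%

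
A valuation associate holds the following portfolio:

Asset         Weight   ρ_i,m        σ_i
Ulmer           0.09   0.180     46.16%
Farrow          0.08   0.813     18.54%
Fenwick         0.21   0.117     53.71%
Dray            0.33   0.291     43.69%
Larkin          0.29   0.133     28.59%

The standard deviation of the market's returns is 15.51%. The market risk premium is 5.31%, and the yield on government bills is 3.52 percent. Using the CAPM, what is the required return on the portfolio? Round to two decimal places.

β_Ulmer = 0.180 × 46.16% / 15.51% = 0.5357
β_Farrow = 0.813 × 18.54% / 15.51% = 0.9718
β_Fenwick = 0.117 × 53.71% / 15.51% = 0.4052
β_Dray = 0.291 × 43.69% / 15.51% = 0.8197
β_Larkin = 0.133 × 28.59% / 15.51% = 0.2452
β_P = Σ w_i β_i = 0.09×0.5357 + 0.08×0.9718 + 0.21×0.4052 + 0.33×0.8197 + 0.29×0.2452 = 0.5527
E(R_P) = R_f + β_P × MRP = 3.52% + 0.5527 × 5.31% = 6.45%

6.45%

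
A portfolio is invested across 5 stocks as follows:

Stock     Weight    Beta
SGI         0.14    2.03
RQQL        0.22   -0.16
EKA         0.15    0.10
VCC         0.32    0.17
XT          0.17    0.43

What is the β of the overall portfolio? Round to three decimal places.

β_P = Σ w_i β_i = 0.14×2.03 + 0.22×-0.16 + 0.15×0.10 + 0.32×0.17 + 0.17×0.43 = 0.3915

0.392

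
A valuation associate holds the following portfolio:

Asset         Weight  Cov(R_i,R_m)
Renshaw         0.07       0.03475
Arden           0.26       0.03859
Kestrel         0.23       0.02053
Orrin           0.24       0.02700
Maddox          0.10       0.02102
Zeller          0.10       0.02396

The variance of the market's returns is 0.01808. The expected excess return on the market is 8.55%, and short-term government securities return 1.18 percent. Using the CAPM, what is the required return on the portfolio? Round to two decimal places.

14.50%

β_Renshaw = 0.03475 / 0.01808 = 1.9220
β_Arden = 0.03859 / 0.01808 = 2.1344
β_Kestrel = 0.02053 / 0.01808 = 1.1355
β_Orrin = 0.02700 / 0.01808 = 1.4934
β_Maddox = 0.02102 / 0.01808 = 1.1626
β_Zeller = 0.02396 / 0.01808 = 1.3252
β_P = Σ w_i β_i = 0.07×1.9220 + 0.26×2.1344 + 0.23×1.1355 + 0.24×1.4934 + 0.10×1.1626 + 0.10×1.3252 = 1.5578
E(R_P) = R_f + β_P × MRP = 1.18% + 1.5578 × 8.55% = 14.50%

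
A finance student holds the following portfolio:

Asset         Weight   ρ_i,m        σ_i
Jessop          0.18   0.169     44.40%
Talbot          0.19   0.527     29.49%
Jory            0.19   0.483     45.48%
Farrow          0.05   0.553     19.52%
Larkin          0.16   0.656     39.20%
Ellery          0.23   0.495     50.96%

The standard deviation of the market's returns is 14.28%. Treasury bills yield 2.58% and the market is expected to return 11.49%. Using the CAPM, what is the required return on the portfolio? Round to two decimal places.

14.39%

β_Jessop = 0.169 × 44.40% / 14.28% = 0.5255
β_Talbot = 0.527 × 29.49% / 14.28% = 1.0883
β_Jory = 0.483 × 45.48% / 14.28% = 1.5383
β_Farrow = 0.553 × 19.52% / 14.28% = 0.7559
β_Larkin = 0.656 × 39.20% / 14.28% = 1.8008
β_Ellery = 0.495 × 50.96% / 14.28% = 1.7665
β_P = Σ w_i β_i = 0.18×0.5255 + 0.19×1.0883 + 0.19×1.5383 + 0.05×0.7559 + 0.16×1.8008 + 0.23×1.7665 = 1.3259
MRP = 11.49% − 2.58% = 8.91%
E(R_P) = R_f + β_P × MRP = 2.58% + 1.3259 × 8.91% = 14.39%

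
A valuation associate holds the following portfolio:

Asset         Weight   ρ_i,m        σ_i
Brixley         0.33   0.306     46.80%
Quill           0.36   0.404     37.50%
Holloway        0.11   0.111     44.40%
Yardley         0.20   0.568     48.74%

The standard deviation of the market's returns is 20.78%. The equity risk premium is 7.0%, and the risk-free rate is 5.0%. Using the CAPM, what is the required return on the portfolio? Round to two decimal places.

10.48%

β_Brixley = 0.306 × 46.80% / 20.78% = 0.6892
β_Quill = 0.404 × 37.50% / 20.78% = 0.7291
β_Holloway = 0.111 × 44.40% / 20.78% = 0.2372
β_Yardley = 0.568 × 48.74% / 20.78% = 1.3323
β_P = Σ w_i β_i = 0.33×0.6892 + 0.36×0.7291 + 0.11×0.2372 + 0.20×1.3323 = 0.7825
E(R_P) = R_f + β_P × MRP = 5.0% + 0.7825 × 7.0% = 10.48%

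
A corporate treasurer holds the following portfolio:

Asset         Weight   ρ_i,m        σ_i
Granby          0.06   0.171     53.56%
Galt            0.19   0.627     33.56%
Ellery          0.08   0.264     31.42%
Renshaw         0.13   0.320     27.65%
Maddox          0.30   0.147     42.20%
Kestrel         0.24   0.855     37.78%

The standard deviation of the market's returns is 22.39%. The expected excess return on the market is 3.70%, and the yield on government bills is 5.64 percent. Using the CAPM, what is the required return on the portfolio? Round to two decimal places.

8.28%

β_Granby = 0.171 × 53.56% / 22.39% = 0.4091
β_Galt = 0.627 × 33.56% / 22.39% = 0.9398
β_Ellery = 0.264 × 31.42% / 22.39% = 0.3705
β_Renshaw = 0.320 × 27.65% / 22.39% = 0.3952
β_Maddox = 0.147 × 42.20% / 22.39% = 0.2771
β_Kestrel = 0.855 × 37.78% / 22.39% = 1.4427
β_P = Σ w_i β_i = 0.06×0.4091 + 0.19×0.9398 + 0.08×0.3705 + 0.13×0.3952 + 0.30×0.2771 + 0.24×1.4427 = 0.7135
E(R_P) = R_f + β_P × MRP = 5.64% + 0.7135 × 3.70% = 8.28%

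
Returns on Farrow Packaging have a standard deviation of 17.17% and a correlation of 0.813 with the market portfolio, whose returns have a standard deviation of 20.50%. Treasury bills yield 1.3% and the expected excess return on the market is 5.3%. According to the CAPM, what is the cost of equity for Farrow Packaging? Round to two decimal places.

β = ρ × σ_i / σ_m = 0.813 × 17.17% / 20.50% = 0.6809
E(R) = 1.3% + 0.6809 × 5.3% = 4.91%

4.91%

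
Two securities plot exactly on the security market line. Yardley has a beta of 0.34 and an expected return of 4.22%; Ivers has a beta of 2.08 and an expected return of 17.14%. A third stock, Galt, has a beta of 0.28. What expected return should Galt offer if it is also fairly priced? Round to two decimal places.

MRP (SML slope) = (17.14% − 4.22%) / (2.08 − 0.34) = 12.92% / 1.74 = 7.4253%
R_f (intercept) = 4.22% − 0.34 × 7.4253% = 1.6954%
E(R_Galt) = R_f + β × MRP = 1.6954% + 0.28 × 7.4253% = 3.77%

3.77%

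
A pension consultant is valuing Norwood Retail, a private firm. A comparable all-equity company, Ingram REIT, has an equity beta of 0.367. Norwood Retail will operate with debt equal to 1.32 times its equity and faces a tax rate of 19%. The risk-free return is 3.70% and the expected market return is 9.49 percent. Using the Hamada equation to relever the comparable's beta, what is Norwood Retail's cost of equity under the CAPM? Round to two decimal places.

8.10%

β_L = β_U × [1 + (1 − t)(D/E)] = 0.367 × [1 + (1 − 0.19) × 1.32]
    = 0.367 × [1 + 0.81 × 1.32] = 0.367 × 2.0692 = 0.7594
MRP = 9.49% − 3.70% = 5.79%
E(R) = R_f + β_L × MRP = 3.70% + 0.7594 × 5.79% = 8.10%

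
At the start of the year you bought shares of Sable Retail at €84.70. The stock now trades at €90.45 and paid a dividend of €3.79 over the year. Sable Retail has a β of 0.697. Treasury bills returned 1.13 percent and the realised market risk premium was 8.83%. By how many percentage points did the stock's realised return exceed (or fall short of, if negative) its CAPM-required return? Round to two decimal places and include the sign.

+3.98%

Realised HPR = (P1 + D1 − P0) / P0 = (90.45 + 3.79 − 84.70) / 84.70 = 9.54 / 84.70 = 11.2633%
CAPM required = R_f + β·MRP = 1.13% + 0.697 × 8.83% = 7.28451%
α = realised − required = 11.2633% − 7.28451% = +3.98%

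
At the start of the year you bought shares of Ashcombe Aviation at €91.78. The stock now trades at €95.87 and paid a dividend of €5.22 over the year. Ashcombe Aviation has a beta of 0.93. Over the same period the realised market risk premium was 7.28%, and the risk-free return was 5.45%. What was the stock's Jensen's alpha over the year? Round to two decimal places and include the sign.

Realised HPR = (P1 + D1 − P0) / P0 = (95.87 + 5.22 − 91.78) / 91.78 = 9.31 / 91.78 = 10.1438%
CAPM required = R_f + β·MRP = 5.45% + 0.93 × 7.28% = 12.2204%
α = realised − required = 10.1438% − 12.2204% = -2.08%

-2.08%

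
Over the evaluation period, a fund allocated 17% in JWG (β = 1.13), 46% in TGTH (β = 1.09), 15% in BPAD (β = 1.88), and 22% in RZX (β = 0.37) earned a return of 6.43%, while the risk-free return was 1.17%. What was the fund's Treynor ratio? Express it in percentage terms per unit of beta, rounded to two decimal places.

β_P = 0.17×1.13 + 0.46×1.09 + 0.15×1.88 + 0.22×0.37 = 1.0569
Treynor = (R_P − R_f) / β_P = (6.43% − 1.17%) / 1.0569 = 5.26% / 1.0569 = 4.98%

4.98%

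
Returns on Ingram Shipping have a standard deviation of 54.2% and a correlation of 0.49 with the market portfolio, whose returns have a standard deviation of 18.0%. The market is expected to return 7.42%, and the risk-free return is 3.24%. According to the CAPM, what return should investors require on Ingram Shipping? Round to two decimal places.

β = ρ × σ_i / σ_m = 0.49 × 54.2% / 18.0% = 1.4754
MRP = 7.42% − 3.24% = 4.18%
E(R) = 3.24% + 1.4754 × 4.18% = 9.41%

9.41%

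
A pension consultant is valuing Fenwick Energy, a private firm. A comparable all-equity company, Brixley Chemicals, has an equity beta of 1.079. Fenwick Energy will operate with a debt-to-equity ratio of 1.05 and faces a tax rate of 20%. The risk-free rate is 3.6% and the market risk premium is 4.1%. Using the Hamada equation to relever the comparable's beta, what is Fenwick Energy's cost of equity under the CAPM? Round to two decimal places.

11.74%

β_L = β_U × [1 + (1 − t)(D/E)] = 1.079 × [1 + (1 − 0.20) × 1.05]
    = 1.079 × [1 + 0.80 × 1.05] = 1.079 × 1.8400 = 1.9854
E(R) = R_f + β_L × MRP = 3.6% + 1.9854 × 4.1% = 11.74%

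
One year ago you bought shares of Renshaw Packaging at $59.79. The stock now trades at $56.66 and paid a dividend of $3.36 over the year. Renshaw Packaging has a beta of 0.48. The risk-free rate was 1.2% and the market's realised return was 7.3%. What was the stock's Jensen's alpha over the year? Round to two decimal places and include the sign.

Realised HPR = (P1 + D1 − P0) / P0 = (56.66 + 3.36 − 59.79) / 59.79 = 0.23 / 59.79 = 0.3847%
MRP = 7.3% − 1.2% = 6.10%
CAPM required = R_f + β·MRP = 1.2% + 0.48 × 6.1% = 4.1280%
α = realised − required = 0.3847% − 4.1280% = -3.74%

-3.74%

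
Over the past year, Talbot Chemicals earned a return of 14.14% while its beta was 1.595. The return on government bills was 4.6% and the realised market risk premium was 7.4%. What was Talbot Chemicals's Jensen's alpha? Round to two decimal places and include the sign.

-2.26%

CAPM benchmark = R_f + β(R_m − R_f) = 4.6% + 1.595 × 7.4% = 16.4030%
α = actual − benchmark = 14.14% − 16.4030% = -2.26%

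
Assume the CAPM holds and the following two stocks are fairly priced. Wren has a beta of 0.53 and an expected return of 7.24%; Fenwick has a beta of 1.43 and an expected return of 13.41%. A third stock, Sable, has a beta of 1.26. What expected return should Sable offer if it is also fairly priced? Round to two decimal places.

12.24%

MRP (SML slope) = (13.41% − 7.24%) / (1.43 − 0.53) = 6.17% / 0.90 = 6.8556%
R_f (intercept) = 7.24% − 0.53 × 6.8556% = 3.6065%
E(R_Sable) = R_f + β × MRP = 3.6065% + 1.26 × 6.8556% = 12.24%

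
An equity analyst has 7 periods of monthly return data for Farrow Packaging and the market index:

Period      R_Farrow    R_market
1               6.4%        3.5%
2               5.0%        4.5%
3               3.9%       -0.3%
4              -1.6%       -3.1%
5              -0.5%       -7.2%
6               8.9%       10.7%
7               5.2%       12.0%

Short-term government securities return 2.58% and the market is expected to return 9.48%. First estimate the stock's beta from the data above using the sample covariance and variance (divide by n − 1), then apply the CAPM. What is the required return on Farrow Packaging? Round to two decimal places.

5.66%

Mean R_i = (6.4 + 5.0 + 3.9 − 1.6 − 0.5 + 8.9 + 5.2) / 7 = 3.9000%
Mean R_m = (3.5 + 4.5 − 0.3 − 3.1 − 7.2 + 10.7 + 12.0) / 7 = 2.8714%
Σ(R_i − R̄_i)(R_m − R̄_m) = 131.5300  ⇒  Cov = 131.5300 / 6 = 21.9217
Σ(R_m − R̄_m)² = 294.8143  ⇒  Var(R_m) = 294.8143 / 6 = 49.1357
β = Cov / Var(R_m) = 21.9217 / 49.1357 = 0.4461
MRP = 9.48% − 2.58% = 6.90%
E(R) = R_f + β × MRP = 2.58% + 0.4461 × 6.90% = 5.66%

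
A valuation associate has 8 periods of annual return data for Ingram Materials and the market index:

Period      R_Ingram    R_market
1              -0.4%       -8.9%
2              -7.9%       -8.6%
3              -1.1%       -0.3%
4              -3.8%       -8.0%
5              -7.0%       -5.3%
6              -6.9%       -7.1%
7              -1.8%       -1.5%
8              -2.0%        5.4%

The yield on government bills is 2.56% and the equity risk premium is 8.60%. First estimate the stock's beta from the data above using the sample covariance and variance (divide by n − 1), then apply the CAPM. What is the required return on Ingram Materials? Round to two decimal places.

4.84%

Mean R_i = (-0.4 − 7.9 − 1.1 − 3.8 − 7.0 − 6.9 − 1.8 − 2.0) / 8 = -3.8625%
Mean R_m = (-8.9 − 8.6 − 0.3 − 8.0 − 5.3 − 7.1 − 1.5 + 5.4) / 8 = -4.2875%
Σ(R_i − R̄_i)(R_m − R̄_m) = 47.7363  ⇒  Cov = 47.7363 / 7 = 6.8195
Σ(R_m − R̄_m)² = 180.1088  ⇒  Var(R_m) = 180.1088 / 7 = 25.7298
β = Cov / Var(R_m) = 6.8195 / 25.7298 = 0.2650
E(R) = R_f + β × MRP = 2.56% + 0.2650 × 8.60% = 4.84%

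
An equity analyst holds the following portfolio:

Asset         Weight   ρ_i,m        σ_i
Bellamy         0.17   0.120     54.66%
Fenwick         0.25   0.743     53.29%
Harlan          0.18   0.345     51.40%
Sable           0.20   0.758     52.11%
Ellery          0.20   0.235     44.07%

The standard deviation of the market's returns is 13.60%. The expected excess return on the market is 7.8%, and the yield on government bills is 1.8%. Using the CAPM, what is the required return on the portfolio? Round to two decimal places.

β_Bellamy = 0.120 × 54.66% / 13.60% = 0.4823
β_Fenwick = 0.743 × 53.29% / 13.60% = 2.9114
β_Harlan = 0.345 × 51.40% / 13.60% = 1.3039
β_Sable = 0.758 × 52.11% / 13.60% = 2.9044
β_Ellery = 0.235 × 44.07% / 13.60% = 0.7615
β_P = Σ w_i β_i = 0.17×0.4823 + 0.25×2.9114 + 0.18×1.3039 + 0.20×2.9044 + 0.20×0.7615 = 1.7777
E(R_P) = R_f + β_P × MRP = 1.8% + 1.7777 × 7.8% = 15.67%

15.67%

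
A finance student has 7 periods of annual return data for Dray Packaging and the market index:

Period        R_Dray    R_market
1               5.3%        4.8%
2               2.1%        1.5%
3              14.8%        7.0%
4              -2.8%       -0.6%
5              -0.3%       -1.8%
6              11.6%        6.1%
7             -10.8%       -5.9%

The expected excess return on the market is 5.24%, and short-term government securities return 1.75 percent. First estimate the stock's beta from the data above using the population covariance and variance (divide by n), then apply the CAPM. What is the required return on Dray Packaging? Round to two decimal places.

11.15%

Mean R_i = (5.3 + 2.1 + 14.8 − 2.8 − 0.3 + 11.6 − 10.8) / 7 = 2.8429%
Mean R_m = (4.8 + 1.5 + 7.0 − 0.6 − 1.8 + 6.1 − 5.9) / 7 = 1.5857%
Σ(R_i − R̄_i)(R_m − R̄_m) = 237.3343  ⇒  Cov = 237.3343 / 7 = 33.9049
Σ(R_m − R̄_m)² = 132.3086  ⇒  Var(R_m) = 132.3086 / 7 = 18.9012
β = Cov / Var(R_m) = 33.9049 / 18.9012 = 1.7938
E(R) = R_f + β × MRP = 1.75% + 1.7938 × 5.24% = 11.15%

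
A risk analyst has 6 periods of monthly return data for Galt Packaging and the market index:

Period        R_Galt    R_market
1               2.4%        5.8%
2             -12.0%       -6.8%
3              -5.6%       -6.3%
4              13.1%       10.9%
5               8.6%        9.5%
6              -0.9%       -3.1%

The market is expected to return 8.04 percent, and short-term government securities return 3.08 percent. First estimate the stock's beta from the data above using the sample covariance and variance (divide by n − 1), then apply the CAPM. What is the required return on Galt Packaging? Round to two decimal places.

Mean R_i = (2.4 − 12.0 − 5.6 + 13.1 + 8.6 − 0.9) / 6 = 0.9333%
Mean R_m = (5.8 − 6.8 − 6.3 + 10.9 + 9.5 − 3.1) / 6 = 1.6667%
Σ(R_i − R̄_i)(R_m − R̄_m) = 348.7467  ⇒  Cov = 348.7467 / 5 = 69.7493
Σ(R_m − R̄_m)² = 321.5733  ⇒  Var(R_m) = 321.5733 / 5 = 64.3147
β = Cov / Var(R_m) = 69.7493 / 64.3147 = 1.0845
MRP = 8.04% − 3.08% = 4.96%
E(R) = R_f + β × MRP = 3.08% + 1.0845 × 4.96% = 8.46%

8.46%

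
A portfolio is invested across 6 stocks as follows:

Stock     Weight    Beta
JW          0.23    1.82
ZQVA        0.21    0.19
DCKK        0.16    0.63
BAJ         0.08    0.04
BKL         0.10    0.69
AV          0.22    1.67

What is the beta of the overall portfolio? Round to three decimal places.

β_P = Σ w_i β_i = 0.23×1.82 + 0.21×0.19 + 0.16×0.63 + 0.08×0.04 + 0.10×0.69 + 0.22×1.67 = 0.9989

0.999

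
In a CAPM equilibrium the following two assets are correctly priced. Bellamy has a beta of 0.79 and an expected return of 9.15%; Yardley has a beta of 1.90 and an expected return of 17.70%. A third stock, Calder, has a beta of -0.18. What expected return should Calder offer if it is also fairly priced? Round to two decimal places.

MRP (SML slope) = (17.70% − 9.15%) / (1.90 − 0.79) = 8.55% / 1.11 = 7.7027%
R_f (intercept) = 9.15% − 0.79 × 7.7027% = 3.0649%
E(R_Calder) = R_f + β × MRP = 3.0649% + -0.18 × 7.7027% = 1.68%

1.68%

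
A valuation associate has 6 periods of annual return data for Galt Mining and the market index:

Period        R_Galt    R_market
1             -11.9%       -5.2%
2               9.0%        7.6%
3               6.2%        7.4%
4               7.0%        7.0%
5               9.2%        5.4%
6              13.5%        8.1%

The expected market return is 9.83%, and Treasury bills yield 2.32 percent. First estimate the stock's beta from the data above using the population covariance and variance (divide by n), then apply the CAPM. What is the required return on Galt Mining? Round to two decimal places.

Mean R_i = (-11.9 + 9.0 + 6.2 + 7.0 + 9.2 + 13.5) / 6 = 5.5000%
Mean R_m = (-5.2 + 7.6 + 7.4 + 7.0 + 5.4 + 8.1) / 6 = 5.0500%
Σ(R_i − R̄_i)(R_m − R̄_m) = 217.5400  ⇒  Cov = 217.5400 / 6 = 36.2567
Σ(R_m − R̄_m)² = 130.3150  ⇒  Var(R_m) = 130.3150 / 6 = 21.7192
β = Cov / Var(R_m) = 36.2567 / 21.7192 = 1.6693
MRP = 9.83% − 2.32% = 7.51%
E(R) = R_f + β × MRP = 2.32% + 1.6693 × 7.51% = 14.86%

14.86%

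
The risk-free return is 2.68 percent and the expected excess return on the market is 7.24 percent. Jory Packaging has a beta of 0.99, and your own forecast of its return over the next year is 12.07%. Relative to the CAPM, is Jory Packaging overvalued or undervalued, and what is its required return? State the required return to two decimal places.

Undervalued; required return 9.85%

Required return = R_f + β·MRP = 2.68% + 0.99 × 7.24% = 9.85%
Forecast 12.07% > required 9.85% → the stock plots above the SML → undervalued.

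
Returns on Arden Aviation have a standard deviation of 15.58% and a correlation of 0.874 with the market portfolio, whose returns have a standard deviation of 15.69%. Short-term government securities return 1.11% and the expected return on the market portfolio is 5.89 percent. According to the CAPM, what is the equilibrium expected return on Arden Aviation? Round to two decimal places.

5.26%

β = ρ × σ_i / σ_m = 0.874 × 15.58% / 15.69% = 0.8679
MRP = 5.89% − 1.11% = 4.78%
E(R) = 1.11% + 0.8679 × 4.78% = 5.26%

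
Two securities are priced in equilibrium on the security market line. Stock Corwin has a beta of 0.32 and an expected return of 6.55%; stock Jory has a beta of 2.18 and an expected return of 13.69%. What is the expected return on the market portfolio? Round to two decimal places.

9.16%

Both satisfy E(R) = R_f + β·MRP, so the slope of the SML is
MRP = (13.69% − 6.55%) / (2.18 − 0.32) = 7.14% / 1.86 = 3.8387%
R_f = E(R_Corwin) − β_Corwin·MRP = 6.55% − 0.32 × 3.8387% = 5.3216%
E(R_m) = R_f + MRP = 5.3216% + 3.8387% = 9.16%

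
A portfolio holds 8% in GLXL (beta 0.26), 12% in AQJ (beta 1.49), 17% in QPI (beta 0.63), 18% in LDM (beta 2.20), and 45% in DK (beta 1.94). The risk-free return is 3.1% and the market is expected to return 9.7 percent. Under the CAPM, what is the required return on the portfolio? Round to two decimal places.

β_P = Σ w_i β_i = 0.08×0.26 + 0.12×1.49 + 0.17×0.63 + 0.18×2.20 + 0.45×1.94 = 1.5757
MRP = 9.7% − 3.1% = 6.60%
E(R_P) = R_f + β_P × MRP = 3.1% + 1.5757 × 6.6% = 13.50%

13.50%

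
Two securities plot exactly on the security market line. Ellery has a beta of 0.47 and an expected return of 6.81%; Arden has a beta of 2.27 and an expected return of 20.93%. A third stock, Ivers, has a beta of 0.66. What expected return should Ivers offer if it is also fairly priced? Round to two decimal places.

8.30%

MRP (SML slope) = (20.93% − 6.81%) / (2.27 − 0.47) = 14.12% / 1.80 = 7.8444%
R_f (intercept) = 6.81% − 0.47 × 7.8444% = 3.1231%
E(R_Ivers) = R_f + β × MRP = 3.1231% + 0.66 × 7.8444% = 8.30%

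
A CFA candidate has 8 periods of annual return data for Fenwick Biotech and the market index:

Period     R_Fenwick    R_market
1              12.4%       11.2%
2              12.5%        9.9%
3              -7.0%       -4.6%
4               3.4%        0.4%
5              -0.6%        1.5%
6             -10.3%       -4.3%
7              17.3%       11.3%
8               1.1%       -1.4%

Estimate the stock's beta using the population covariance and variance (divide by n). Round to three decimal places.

Mean R_i = (12.4 + 12.5 − 7.0 + 3.4 − 0.6 − 10.3 + 17.3 + 1.1) / 8 = 3.6000%
Mean R_m = (11.2 + 9.9 − 4.6 + 0.4 + 1.5 − 4.3 + 11.3 − 1.4) / 8 = 3.0000%
Σ(R_i − R̄_i)(R_m − R̄_m) = 447.1300  ⇒  Cov = 447.1300 / 8 = 55.8913
Σ(R_m − R̄_m)² = 323.1600  ⇒  Var(R_m) = 323.1600 / 8 = 40.3950
β = Cov / Var(R_m) = 55.8913 / 40.3950 = 1.3836

1.384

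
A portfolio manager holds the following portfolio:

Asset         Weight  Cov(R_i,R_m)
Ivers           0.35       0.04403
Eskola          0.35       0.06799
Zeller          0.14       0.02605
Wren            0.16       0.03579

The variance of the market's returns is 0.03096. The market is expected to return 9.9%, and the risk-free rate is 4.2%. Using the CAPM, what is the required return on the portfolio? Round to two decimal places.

13.14%

β_Ivers = 0.04403 / 0.03096 = 1.4222
β_Eskola = 0.06799 / 0.03096 = 2.1961
β_Zeller = 0.02605 / 0.03096 = 0.8414
β_Wren = 0.03579 / 0.03096 = 1.1560
β_P = Σ w_i β_i = 0.35×1.4222 + 0.35×2.1961 + 0.14×0.8414 + 0.16×1.1560 = 1.5692
MRP = 9.9% − 4.2% = 5.70%
E(R_P) = R_f + β_P × MRP = 4.2% + 1.5692 × 5.7% = 13.14%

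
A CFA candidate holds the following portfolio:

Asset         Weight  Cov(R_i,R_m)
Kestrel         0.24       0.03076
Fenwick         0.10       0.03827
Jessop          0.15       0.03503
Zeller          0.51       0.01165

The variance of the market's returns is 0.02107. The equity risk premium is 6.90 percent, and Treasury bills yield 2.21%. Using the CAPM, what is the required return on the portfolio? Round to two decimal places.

β_Kestrel = 0.03076 / 0.02107 = 1.4599
β_Fenwick = 0.03827 / 0.02107 = 1.8163
β_Jessop = 0.03503 / 0.02107 = 1.6626
β_Zeller = 0.01165 / 0.02107 = 0.5529
β_P = Σ w_i β_i = 0.24×1.4599 + 0.10×1.8163 + 0.15×1.6626 + 0.51×0.5529 = 1.0634
E(R_P) = R_f + β_P × MRP = 2.21% + 1.0634 × 6.90% = 9.55%

9.55%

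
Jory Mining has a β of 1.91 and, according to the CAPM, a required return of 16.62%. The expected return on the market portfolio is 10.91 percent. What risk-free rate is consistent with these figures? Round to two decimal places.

E(R) = R_f + β(E(R_m) − R_f) = R_f(1 − β) + β·E(R_m)
16.62% = R_f × (1 − 1.91) + 1.91 × 10.91%
16.62% = R_f × -0.91 + 20.8381%
R_f = (16.62% − 20.8381%) / -0.91 = 4.64%

4.64%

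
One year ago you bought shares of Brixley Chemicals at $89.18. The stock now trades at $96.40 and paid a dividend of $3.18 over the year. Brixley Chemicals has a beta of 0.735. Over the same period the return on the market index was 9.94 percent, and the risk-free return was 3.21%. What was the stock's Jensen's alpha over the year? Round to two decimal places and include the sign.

Realised HPR = (P1 + D1 − P0) / P0 = (96.40 + 3.18 − 89.18) / 89.18 = 10.40 / 89.18 = 11.6618%
MRP = 9.94% − 3.21% = 6.73%
CAPM required = R_f + β·MRP = 3.21% + 0.735 × 6.73% = 8.15655%
α = realised − required = 11.6618% − 8.15655% = +3.51%

+3.51%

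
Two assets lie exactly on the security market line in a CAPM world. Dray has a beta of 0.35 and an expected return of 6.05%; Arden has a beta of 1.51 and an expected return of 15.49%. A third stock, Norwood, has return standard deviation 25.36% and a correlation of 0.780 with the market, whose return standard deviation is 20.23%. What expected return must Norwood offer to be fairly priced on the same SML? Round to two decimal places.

11.16%

MRP = (15.49% − 6.05%) / (1.51 − 0.35) = 8.1379%
R_f = 6.05% − 0.35 × 8.1379% = 3.2017%
β_Norwood = ρ·σ_i/σ_m = 0.780 × 25.36 / 20.23 = 0.9778
E(R_Norwood) = R_f + β × MRP = 3.2017% + 0.9778 × 8.1379% = 11.16%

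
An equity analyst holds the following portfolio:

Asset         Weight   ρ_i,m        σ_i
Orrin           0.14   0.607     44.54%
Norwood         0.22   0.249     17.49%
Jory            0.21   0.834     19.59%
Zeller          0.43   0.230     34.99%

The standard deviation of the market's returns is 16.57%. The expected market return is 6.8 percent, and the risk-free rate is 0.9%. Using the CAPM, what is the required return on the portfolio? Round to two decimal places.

5.04%

β_Orrin = 0.607 × 44.54% / 16.57% = 1.6316
β_Norwood = 0.249 × 17.49% / 16.57% = 0.2628
β_Jory = 0.834 × 19.59% / 16.57% = 0.9860
β_Zeller = 0.230 × 34.99% / 16.57% = 0.4857
β_P = Σ w_i β_i = 0.14×1.6316 + 0.22×0.2628 + 0.21×0.9860 + 0.43×0.4857 = 0.7022
MRP = 6.8% − 0.9% = 5.90%
E(R_P) = R_f + β_P × MRP = 0.9% + 0.7022 × 5.9% = 5.04%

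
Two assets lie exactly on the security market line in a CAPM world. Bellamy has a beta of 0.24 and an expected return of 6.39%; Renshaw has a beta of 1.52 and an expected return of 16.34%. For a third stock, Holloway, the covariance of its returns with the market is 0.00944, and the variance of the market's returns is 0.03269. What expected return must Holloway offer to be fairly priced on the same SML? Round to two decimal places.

6.77%

MRP = (16.34% − 6.39%) / (1.52 − 0.24) = 7.7734%
R_f = 6.39% − 0.24 × 7.7734% = 4.5244%
β_Holloway = Cov / Var(R_m) = 0.00944 / 0.03269 = 0.2888
E(R_Holloway) = R_f + β × MRP = 4.5244% + 0.2888 × 7.7734% = 6.77%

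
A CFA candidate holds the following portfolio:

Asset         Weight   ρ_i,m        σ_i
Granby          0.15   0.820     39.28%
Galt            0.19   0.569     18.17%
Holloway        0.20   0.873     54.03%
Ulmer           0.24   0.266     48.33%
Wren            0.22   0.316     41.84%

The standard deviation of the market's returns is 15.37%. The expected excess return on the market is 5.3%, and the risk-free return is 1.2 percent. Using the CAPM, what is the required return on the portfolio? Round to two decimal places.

β_Granby = 0.820 × 39.28% / 15.37% = 2.0956
β_Galt = 0.569 × 18.17% / 15.37% = 0.6727
β_Holloway = 0.873 × 54.03% / 15.37% = 3.0688
β_Ulmer = 0.266 × 48.33% / 15.37% = 0.8364
β_Wren = 0.316 × 41.84% / 15.37% = 0.8602
β_P = Σ w_i β_i = 0.15×2.0956 + 0.19×0.6727 + 0.20×3.0688 + 0.24×0.8364 + 0.22×0.8602 = 1.4459
E(R_P) = R_f + β_P × MRP = 1.2% + 1.4459 × 5.3% = 8.86%

8.86%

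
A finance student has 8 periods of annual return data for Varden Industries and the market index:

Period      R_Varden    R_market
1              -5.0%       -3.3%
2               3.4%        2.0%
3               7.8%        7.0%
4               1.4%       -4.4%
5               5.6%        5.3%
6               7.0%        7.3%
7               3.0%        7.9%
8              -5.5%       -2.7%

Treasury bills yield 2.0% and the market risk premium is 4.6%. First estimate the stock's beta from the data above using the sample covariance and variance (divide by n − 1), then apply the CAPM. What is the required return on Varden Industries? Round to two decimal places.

5.63%

Mean R_i = (-5.0 + 3.4 + 7.8 + 1.4 + 5.6 + 7.0 + 3.0 − 5.5) / 8 = 2.2125%
Mean R_m = (-3.3 + 2.0 + 7.0 − 4.4 + 5.3 + 7.3 + 7.9 − 2.7) / 8 = 2.3875%
Σ(R_i − R̄_i)(R_m − R̄_m) = 148.8113  ⇒  Cov = 148.8113 / 7 = 21.2588
Σ(R_m − R̄_m)² = 188.7288  ⇒  Var(R_m) = 188.7288 / 7 = 26.9613
β = Cov / Var(R_m) = 21.2588 / 26.9613 = 0.7885
E(R) = R_f + β × MRP = 2.0% + 0.7885 × 4.6% = 5.63%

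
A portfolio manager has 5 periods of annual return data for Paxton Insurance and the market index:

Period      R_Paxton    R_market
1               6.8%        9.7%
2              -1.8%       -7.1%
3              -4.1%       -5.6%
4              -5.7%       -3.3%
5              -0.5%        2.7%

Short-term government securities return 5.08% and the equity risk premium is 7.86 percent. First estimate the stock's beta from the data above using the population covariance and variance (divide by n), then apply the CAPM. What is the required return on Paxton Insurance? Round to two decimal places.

Mean R_i = (6.8 − 1.8 − 4.1 − 5.7 − 0.5) / 5 = -1.0600%
Mean R_m = (9.7 − 7.1 − 5.6 − 3.3 + 2.7) / 5 = -0.7200%
Σ(R_i − R̄_i)(R_m − R̄_m) = 115.3440  ⇒  Cov = 115.3440 / 5 = 23.0688
Σ(R_m − R̄_m)² = 191.4480  ⇒  Var(R_m) = 191.4480 / 5 = 38.2896
β = Cov / Var(R_m) = 23.0688 / 38.2896 = 0.6025
E(R) = R_f + β × MRP = 5.08% + 0.6025 × 7.86% = 9.82%

9.82%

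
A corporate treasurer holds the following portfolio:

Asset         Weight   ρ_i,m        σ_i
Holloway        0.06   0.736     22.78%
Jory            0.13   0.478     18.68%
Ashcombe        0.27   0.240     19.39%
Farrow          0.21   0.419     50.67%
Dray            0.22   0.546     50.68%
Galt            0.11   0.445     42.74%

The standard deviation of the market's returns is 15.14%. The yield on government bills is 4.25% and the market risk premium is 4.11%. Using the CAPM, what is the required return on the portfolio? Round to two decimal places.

β_Holloway = 0.736 × 22.78% / 15.14% = 1.1074
β_Jory = 0.478 × 18.68% / 15.14% = 0.5898
β_Ashcombe = 0.240 × 19.39% / 15.14% = 0.3074
β_Farrow = 0.419 × 50.67% / 15.14% = 1.4023
β_Dray = 0.546 × 50.68% / 15.14% = 1.8277
β_Galt = 0.445 × 42.74% / 15.14% = 1.2562
β_P = Σ w_i β_i = 0.06×1.1074 + 0.13×0.5898 + 0.27×0.3074 + 0.21×1.4023 + 0.22×1.8277 + 0.11×1.2562 = 1.0609
E(R_P) = R_f + β_P × MRP = 4.25% + 1.0609 × 4.11% = 8.61%

8.61%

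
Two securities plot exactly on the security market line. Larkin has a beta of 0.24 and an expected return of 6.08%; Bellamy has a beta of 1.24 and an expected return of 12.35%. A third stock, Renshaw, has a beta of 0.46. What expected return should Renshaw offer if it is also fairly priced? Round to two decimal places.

MRP (SML slope) = (12.35% − 6.08%) / (1.24 − 0.24) = 6.27% / 1.00 = 6.2700%
R_f (intercept) = 6.08% − 0.24 × 6.2700% = 4.5752%
E(R_Renshaw) = R_f + β × MRP = 4.5752% + 0.46 × 6.2700% = 7.46%

7.46%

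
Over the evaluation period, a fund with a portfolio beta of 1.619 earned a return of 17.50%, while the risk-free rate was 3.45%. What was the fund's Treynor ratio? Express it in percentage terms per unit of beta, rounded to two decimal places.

8.68%

Treynor = (R_P − R_f) / β_P = (17.50% − 3.45%) / 1.6190 = 14.05% / 1.6190 = 8.68%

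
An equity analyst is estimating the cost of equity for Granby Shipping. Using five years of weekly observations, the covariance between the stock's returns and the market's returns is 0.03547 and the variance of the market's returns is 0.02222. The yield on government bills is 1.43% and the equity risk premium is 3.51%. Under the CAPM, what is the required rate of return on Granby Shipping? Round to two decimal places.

7.03%

β = Cov(R_i, R_m) / Var(R_m) = 0.03547 / 0.02222 = 1.5963
E(R) = R_f + β × MRP = 1.43% + 1.5963 × 3.51% = 7.03%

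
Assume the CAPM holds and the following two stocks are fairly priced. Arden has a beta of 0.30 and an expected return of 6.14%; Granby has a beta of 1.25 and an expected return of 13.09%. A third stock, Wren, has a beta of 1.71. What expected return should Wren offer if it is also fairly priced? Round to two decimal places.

MRP (SML slope) = (13.09% − 6.14%) / (1.25 − 0.30) = 6.95% / 0.95 = 7.3158%
R_f (intercept) = 6.14% − 0.30 × 7.3158% = 3.9453%
E(R_Wren) = R_f + β × MRP = 3.9453% + 1.71 × 7.3158% = 16.46%

16.46%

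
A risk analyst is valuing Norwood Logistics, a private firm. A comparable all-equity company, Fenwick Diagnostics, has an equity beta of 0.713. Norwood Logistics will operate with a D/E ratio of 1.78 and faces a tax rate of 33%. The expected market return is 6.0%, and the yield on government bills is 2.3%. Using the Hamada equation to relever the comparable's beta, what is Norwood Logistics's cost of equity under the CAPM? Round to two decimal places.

β_L = β_U × [1 + (1 − t)(D/E)] = 0.713 × [1 + (1 − 0.33) × 1.78]
    = 0.713 × [1 + 0.67 × 1.78] = 0.713 × 2.1926 = 1.5633
MRP = 6.0% − 2.3% = 3.70%
E(R) = R_f + β_L × MRP = 2.3% + 1.5633 × 3.7% = 8.08%

8.08%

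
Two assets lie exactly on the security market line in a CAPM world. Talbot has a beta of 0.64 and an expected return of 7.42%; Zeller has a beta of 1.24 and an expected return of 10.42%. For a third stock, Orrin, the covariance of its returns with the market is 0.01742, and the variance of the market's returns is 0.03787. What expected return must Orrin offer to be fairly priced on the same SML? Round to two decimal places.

6.52%

MRP = (10.42% − 7.42%) / (1.24 − 0.64) = 5.0000%
R_f = 7.42% − 0.64 × 5.0000% = 4.2200%
β_Orrin = Cov / Var(R_m) = 0.01742 / 0.03787 = 0.4600
E(R_Orrin) = R_f + β × MRP = 4.2200% + 0.4600 × 5.0000% = 6.52%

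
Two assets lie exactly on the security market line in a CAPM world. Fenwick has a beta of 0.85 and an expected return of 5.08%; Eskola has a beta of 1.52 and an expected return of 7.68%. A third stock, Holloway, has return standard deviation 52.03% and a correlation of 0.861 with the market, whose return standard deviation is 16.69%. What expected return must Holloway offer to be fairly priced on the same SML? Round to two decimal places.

12.20%

MRP = (7.68% − 5.08%) / (1.52 − 0.85) = 3.8806%
R_f = 5.08% − 0.85 × 3.8806% = 1.7815%
β_Holloway = ρ·σ_i/σ_m = 0.861 × 52.03 / 16.69 = 2.6841
E(R_Holloway) = R_f + β × MRP = 1.7815% + 2.6841 × 3.8806% = 12.20%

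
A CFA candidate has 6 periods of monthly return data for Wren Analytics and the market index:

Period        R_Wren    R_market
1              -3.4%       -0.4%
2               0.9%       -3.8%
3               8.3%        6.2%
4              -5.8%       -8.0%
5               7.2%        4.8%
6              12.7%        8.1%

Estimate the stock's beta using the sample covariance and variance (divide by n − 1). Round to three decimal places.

Mean R_i = (-3.4 + 0.9 + 8.3 − 5.8 + 7.2 + 12.7) / 6 = 3.3167%
Mean R_m = (-0.4 − 3.8 + 6.2 − 8.0 + 4.8 + 8.1) / 6 = 1.1500%
Σ(R_i − R̄_i)(R_m − R̄_m) = 210.3450  ⇒  Cov = 210.3450 / 5 = 42.0690
Σ(R_m − R̄_m)² = 197.7550  ⇒  Var(R_m) = 197.7550 / 5 = 39.5510
β = Cov / Var(R_m) = 42.0690 / 39.5510 = 1.0637

1.064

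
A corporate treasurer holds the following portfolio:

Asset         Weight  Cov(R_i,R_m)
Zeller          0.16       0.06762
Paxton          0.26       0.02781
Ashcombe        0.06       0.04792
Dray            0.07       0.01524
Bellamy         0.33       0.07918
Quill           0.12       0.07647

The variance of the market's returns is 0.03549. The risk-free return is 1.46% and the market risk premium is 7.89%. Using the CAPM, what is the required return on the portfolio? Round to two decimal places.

β_Zeller = 0.06762 / 0.03549 = 1.9053
β_Paxton = 0.02781 / 0.03549 = 0.7836
β_Ashcombe = 0.04792 / 0.03549 = 1.3502
β_Dray = 0.01524 / 0.03549 = 0.4294
β_Bellamy = 0.07918 / 0.03549 = 2.2311
β_Quill = 0.07647 / 0.03549 = 2.1547
β_P = Σ w_i β_i = 0.16×1.9053 + 0.26×0.7836 + 0.06×1.3502 + 0.07×0.4294 + 0.33×2.2311 + 0.12×2.1547 = 1.6145
E(R_P) = R_f + β_P × MRP = 1.46% + 1.6145 × 7.89% = 14.20%

14.20%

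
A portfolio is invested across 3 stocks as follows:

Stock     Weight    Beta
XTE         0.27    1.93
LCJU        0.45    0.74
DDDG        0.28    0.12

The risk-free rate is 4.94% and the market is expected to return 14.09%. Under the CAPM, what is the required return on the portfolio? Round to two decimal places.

β_P = Σ w_i β_i = 0.27×1.93 + 0.45×0.74 + 0.28×0.12 = 0.8877
MRP = 14.09% − 4.94% = 9.15%
E(R_P) = R_f + β_P × MRP = 4.94% + 0.8877 × 9.15% = 13.06%

13.06%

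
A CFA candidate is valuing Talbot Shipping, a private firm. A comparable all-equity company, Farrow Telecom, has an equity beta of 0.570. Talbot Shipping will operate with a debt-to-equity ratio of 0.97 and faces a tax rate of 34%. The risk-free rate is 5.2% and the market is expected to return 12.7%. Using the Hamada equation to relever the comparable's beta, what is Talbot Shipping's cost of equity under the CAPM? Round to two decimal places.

12.21%

β_L = β_U × [1 + (1 − t)(D/E)] = 0.570 × [1 + (1 − 0.34) × 0.97]
    = 0.570 × [1 + 0.66 × 0.97] = 0.570 × 1.6402 = 0.9349
MRP = 12.7% − 5.2% = 7.50%
E(R) = R_f + β_L × MRP = 5.2% + 0.9349 × 7.5% = 12.21%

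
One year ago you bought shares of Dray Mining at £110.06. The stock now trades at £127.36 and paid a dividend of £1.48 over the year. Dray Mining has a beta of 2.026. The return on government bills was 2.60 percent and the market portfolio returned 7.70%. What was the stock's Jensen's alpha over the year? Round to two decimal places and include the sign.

+4.13%

Realised HPR = (P1 + D1 − P0) / P0 = (127.36 + 1.48 − 110.06) / 110.06 = 18.78 / 110.06 = 17.0634%
MRP = 7.70% − 2.60% = 5.10%
CAPM required = R_f + β·MRP = 2.60% + 2.026 × 5.10% = 12.93260%
α = realised − required = 17.0634% − 12.93260% = +4.13%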